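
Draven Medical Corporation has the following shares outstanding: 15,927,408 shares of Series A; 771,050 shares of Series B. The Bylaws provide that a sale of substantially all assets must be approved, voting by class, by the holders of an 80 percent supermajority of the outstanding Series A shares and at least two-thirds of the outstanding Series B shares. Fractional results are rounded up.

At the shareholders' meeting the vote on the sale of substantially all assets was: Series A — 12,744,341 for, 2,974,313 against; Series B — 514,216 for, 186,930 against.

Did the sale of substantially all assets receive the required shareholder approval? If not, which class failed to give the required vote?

Series A: 4/5 of 15927408 = 12741926.40, rounded up to 12741927; 12,741,927 required, 12,744,341 in favor — approved.
Series B: 2/3 of 771050 = 514033.33, rounded up to 514034; 514,034 required, 514,216 in favor — approved.

Approved — every class gave the required vote.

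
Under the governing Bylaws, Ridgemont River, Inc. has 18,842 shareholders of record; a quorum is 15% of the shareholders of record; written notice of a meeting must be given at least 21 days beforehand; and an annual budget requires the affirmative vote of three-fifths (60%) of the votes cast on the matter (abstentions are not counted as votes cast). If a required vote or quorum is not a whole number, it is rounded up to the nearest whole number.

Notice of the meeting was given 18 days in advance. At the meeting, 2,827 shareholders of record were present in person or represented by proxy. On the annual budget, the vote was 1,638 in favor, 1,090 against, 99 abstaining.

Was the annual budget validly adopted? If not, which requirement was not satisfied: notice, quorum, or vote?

Invalid — notice requirement not satisfied.

Notice: 18 days given; 21 required. Not satisfied.
Quorum: 15% of 18,842 = 2,826.30, rounded up to 2,827; 2,827 present. Satisfied.
Vote: requires three-fifths of the votes cast (2,827 − 99 abstaining = 2,728); 3/5 of 2728 = 1636.80, rounded up to 1637, so 1,637 needed; 1,638 in favor. Satisfied.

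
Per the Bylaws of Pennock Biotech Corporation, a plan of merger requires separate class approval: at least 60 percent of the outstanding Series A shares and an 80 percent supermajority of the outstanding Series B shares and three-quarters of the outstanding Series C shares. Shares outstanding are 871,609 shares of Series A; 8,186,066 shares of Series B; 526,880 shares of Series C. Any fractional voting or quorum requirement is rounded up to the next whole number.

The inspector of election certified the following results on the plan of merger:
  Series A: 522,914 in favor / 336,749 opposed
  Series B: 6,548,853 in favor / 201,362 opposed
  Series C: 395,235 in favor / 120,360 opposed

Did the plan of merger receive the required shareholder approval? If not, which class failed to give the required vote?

Series A: 3/5 of 871609 = 522965.40, rounded up to 522966; 522,966 required, 522,914 in favor — not approved.
Series B: 4/5 of 8186066 = 6548852.80, rounded up to 6548853; 6,548,853 required, 6,548,853 in favor — approved.
Series C: 3/4 of 526880 = 395160; 395,160 required, 395,235 in favor — approved.

Not approved — the Series A shares did not give the required vote.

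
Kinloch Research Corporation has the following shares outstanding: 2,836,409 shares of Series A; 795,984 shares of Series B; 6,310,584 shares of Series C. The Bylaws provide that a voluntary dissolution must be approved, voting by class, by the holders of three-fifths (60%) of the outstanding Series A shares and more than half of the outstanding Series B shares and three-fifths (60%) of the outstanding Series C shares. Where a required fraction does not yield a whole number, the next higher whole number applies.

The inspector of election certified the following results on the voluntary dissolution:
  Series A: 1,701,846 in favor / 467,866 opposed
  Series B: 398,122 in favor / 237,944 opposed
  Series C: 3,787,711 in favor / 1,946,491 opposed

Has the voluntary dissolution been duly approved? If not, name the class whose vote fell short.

Approved — every class gave the required vote.

Series A: 3/5 of 2836409 = 1701845.40, rounded up to 1701846; 1,701,846 required, 1,701,846 in favor — approved.
Series B: a majority of 795984 is 397993; 397,993 required, 398,122 in favor — approved.
Series C: 3/5 of 6310584 = 3786350.40, rounded up to 3786351; 3,786,351 required, 3,787,711 in favor — approved.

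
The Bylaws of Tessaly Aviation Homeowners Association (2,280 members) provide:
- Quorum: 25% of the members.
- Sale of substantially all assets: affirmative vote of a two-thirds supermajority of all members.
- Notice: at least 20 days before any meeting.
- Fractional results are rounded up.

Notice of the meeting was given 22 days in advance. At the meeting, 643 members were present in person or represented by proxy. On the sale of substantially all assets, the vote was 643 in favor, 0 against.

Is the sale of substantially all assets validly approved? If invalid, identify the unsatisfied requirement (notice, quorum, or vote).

Invalid — vote requirement not satisfied.

Notice: 22 days given; 20 required. Satisfied.
Quorum: 25% of 2,280 = 570; 643 present. Satisfied.
Vote: requires two-thirds of all members (2,280); 2/3 of 2280 = 1520, so 1,520 needed; 643 in favor. Not satisfied.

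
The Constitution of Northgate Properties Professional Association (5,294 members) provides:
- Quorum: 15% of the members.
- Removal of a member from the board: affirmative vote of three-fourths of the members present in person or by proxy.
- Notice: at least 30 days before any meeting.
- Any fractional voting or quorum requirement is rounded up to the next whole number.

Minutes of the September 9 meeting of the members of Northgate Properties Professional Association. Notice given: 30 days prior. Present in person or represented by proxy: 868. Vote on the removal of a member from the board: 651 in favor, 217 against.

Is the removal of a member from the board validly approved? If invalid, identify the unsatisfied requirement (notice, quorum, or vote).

Notice: 30 days given; 30 required. Satisfied.
Quorum: 15% of 5,294 = 794.10, rounded up to 795; 868 present. Satisfied.
Vote: requires three-fourths of those present (868); 3/4 of 868 = 651, so 651 needed; 651 in favor. Satisfied.

Valid — all requirements satisfied.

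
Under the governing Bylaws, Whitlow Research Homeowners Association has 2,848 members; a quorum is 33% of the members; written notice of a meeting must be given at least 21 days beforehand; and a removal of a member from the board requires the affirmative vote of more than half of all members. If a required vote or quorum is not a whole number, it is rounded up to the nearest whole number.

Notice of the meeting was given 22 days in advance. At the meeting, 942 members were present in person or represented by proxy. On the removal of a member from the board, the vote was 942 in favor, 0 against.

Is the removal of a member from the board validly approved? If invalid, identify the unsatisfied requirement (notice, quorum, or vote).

Invalid — vote requirement not satisfied.

Notice: 22 days given; 21 required. Satisfied.
Quorum: 33% of 2,848 = 939.84, rounded up to 940; 942 present. Satisfied.
Vote: requires a majority of all members (2,848); a majority of 2848 is 1425, so 1,425 needed; 942 in favor. Not satisfied.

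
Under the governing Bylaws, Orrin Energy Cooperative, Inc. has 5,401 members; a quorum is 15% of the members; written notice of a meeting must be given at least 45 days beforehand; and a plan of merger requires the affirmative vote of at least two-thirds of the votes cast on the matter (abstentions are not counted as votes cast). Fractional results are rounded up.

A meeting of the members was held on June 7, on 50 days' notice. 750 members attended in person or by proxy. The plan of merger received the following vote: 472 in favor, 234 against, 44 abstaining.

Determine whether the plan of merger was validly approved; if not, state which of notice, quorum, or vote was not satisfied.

Notice: 50 days given; 45 required. Satisfied.
Quorum: 15% of 5,401 = 810.15, rounded up to 811; 750 present. Not satisfied.
Vote: requires two-thirds of the votes cast (750 − 44 abstaining = 706); 2/3 of 706 = 470.67, rounded up to 471, so 471 needed; 472 in favor. Satisfied.

Invalid — quorum requirement not satisfied.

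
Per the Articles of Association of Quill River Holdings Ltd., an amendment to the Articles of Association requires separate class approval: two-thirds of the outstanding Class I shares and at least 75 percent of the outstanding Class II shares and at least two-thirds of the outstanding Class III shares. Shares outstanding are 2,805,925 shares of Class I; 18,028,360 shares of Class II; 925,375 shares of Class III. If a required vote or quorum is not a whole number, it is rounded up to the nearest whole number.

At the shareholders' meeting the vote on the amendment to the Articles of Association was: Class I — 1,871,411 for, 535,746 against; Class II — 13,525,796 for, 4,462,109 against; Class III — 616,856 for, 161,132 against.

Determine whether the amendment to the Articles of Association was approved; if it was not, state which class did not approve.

Not approved — the Class III shares did not give the required vote.

Class I: 2/3 of 2805925 = 1870616.67, rounded up to 1870617; 1,870,617 required, 1,871,411 in favor — approved.
Class II: 3/4 of 18028360 = 13521270; 13,521,270 required, 13,525,796 in favor — approved.
Class III: 2/3 of 925375 = 616916.67, rounded up to 616917; 616,917 required, 616,856 in favor — not approved.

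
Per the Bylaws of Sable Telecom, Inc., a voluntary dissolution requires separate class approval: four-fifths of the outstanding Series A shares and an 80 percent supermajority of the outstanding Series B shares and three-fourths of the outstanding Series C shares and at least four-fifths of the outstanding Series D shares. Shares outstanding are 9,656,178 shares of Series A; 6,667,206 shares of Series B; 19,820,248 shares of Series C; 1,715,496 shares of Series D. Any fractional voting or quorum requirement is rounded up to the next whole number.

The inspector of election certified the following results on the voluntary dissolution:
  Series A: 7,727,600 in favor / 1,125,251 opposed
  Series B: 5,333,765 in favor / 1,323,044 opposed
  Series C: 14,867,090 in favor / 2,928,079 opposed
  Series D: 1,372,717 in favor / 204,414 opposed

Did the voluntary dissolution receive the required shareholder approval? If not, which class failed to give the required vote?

Series A: 4/5 of 9656178 = 7724942.40, rounded up to 7724943; 7,724,943 required, 7,727,600 in favor — approved.
Series B: 4/5 of 6667206 = 5333764.80, rounded up to 5333765; 5,333,765 required, 5,333,765 in favor — approved.
Series C: 3/4 of 19820248 = 14865186; 14,865,186 required, 14,867,090 in favor — approved.
Series D: 4/5 of 1715496 = 1372396.80, rounded up to 1372397; 1,372,397 required, 1,372,717 in favor — approved.

Approved — every class gave the required vote.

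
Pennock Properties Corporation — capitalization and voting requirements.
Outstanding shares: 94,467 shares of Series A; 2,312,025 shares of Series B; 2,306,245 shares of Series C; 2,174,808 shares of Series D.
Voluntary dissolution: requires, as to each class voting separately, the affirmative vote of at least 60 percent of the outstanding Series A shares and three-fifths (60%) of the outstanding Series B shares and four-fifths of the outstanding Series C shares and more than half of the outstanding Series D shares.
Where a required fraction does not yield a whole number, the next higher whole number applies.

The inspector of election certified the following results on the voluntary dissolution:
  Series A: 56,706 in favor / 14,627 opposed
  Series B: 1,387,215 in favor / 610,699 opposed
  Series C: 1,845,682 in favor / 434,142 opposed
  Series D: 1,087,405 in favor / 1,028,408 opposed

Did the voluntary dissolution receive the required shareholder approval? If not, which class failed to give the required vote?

Series A: 3/5 of 94467 = 56680.20, rounded up to 56681; 56,681 required, 56,706 in favor — approved.
Series B: 3/5 of 2312025 = 1387215; 1,387,215 required, 1,387,215 in favor — approved.
Series C: 4/5 of 2306245 = 1844996; 1,844,996 required, 1,845,682 in favor — approved.
Series D: a majority of 2174808 is 1087405; 1,087,405 required, 1,087,405 in favor — approved.

Approved — every class gave the required vote.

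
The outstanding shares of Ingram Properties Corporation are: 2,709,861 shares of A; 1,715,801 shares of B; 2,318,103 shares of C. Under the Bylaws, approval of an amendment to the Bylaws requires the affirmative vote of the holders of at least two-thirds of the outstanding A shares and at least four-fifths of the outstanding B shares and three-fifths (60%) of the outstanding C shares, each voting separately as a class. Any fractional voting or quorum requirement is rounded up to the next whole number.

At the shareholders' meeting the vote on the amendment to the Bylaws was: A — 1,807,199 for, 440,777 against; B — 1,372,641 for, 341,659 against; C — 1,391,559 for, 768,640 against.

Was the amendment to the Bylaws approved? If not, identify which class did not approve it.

Approved — every class gave the required vote.

A: 2/3 of 2709861 = 1806574; 1,806,574 required, 1,807,199 in favor — approved.
B: 4/5 of 1715801 = 1372640.80, rounded up to 1372641; 1,372,641 required, 1,372,641 in favor — approved.
C: 3/5 of 2318103 = 1390861.80, rounded up to 1390862; 1,390,862 required, 1,391,559 in favor — approved.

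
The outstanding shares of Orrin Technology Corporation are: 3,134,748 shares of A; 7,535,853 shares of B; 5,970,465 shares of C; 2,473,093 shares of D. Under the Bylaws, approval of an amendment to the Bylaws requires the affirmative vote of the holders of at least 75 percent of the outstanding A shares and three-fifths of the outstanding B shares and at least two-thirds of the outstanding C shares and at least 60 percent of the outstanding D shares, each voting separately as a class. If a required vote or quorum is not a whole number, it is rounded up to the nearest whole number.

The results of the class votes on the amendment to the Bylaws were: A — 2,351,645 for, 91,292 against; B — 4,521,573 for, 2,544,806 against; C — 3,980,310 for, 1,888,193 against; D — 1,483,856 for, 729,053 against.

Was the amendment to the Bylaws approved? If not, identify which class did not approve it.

Approved — every class gave the required vote.

A: 3/4 of 3134748 = 2351061; 2,351,061 required, 2,351,645 in favor — approved.
B: 3/5 of 7535853 = 4521511.80, rounded up to 4521512; 4,521,512 required, 4,521,573 in favor — approved.
C: 2/3 of 5970465 = 3980310; 3,980,310 required, 3,980,310 in favor — approved.
D: 3/5 of 2473093 = 1483855.80, rounded up to 1483856; 1,483,856 required, 1,483,856 in favor — approved.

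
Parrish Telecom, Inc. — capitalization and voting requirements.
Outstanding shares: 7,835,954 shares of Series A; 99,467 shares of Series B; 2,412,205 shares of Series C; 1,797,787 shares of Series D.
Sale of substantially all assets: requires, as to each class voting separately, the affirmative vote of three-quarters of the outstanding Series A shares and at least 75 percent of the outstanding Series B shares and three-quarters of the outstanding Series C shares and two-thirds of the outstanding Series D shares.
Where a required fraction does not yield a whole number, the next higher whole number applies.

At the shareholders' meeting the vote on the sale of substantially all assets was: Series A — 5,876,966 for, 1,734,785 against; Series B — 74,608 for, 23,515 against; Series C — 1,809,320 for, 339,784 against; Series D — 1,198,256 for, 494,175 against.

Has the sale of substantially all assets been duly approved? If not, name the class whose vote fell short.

Not approved — the Series D shares did not give the required vote.

Series A: 3/4 of 7835954 = 5876965.50, rounded up to 5876966; 5,876,966 required, 5,876,966 in favor — approved.
Series B: 3/4 of 99467 = 74600.25, rounded up to 74601; 74,601 required, 74,608 in favor — approved.
Series C: 3/4 of 2412205 = 1809153.75, rounded up to 1809154; 1,809,154 required, 1,809,320 in favor — approved.
Series D: 2/3 of 1797787 = 1198524.67, rounded up to 1198525; 1,198,525 required, 1,198,256 in favor — not approved.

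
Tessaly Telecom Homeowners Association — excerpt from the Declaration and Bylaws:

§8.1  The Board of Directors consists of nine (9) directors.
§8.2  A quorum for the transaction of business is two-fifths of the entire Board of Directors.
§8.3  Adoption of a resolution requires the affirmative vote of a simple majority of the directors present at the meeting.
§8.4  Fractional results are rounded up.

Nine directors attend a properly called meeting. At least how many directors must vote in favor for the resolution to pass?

The resolution requires a majority of the directors present (9).
A majority of 9 is 5.

5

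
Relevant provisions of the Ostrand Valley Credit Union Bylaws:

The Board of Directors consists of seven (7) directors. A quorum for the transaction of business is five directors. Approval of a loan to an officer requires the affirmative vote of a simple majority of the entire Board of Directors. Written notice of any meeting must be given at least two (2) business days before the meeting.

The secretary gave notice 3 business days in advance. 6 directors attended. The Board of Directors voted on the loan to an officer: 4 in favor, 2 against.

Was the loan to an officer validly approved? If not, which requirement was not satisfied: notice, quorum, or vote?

Notice: 3 business days given; 2 required (3 ≥ 2). Satisfied.
Quorum: 6 present; quorum is 5. Satisfied.
Vote: the loan to an officer requires a majority of the entire Board of Directors (7). A majority of 7 is 4, so 4 affirmative votes are needed; 4 voted in favor. Satisfied.

Valid — all requirements satisfied.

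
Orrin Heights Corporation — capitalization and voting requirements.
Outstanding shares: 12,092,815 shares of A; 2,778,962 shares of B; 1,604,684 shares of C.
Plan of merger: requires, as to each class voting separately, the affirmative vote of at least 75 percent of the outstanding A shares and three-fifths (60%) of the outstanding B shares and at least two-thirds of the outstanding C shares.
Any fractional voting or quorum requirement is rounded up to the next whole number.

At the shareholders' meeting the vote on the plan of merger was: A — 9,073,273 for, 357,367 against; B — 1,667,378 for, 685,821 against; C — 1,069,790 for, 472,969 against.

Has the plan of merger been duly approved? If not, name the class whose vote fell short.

A: 3/4 of 12092815 = 9069611.25, rounded up to 9069612; 9,069,612 required, 9,073,273 in favor — approved.
B: 3/5 of 2778962 = 1667377.20, rounded up to 1667378; 1,667,378 required, 1,667,378 in favor — approved.
C: 2/3 of 1604684 = 1069789.33, rounded up to 1069790; 1,069,790 required, 1,069,790 in favor — approved.

Approved — every class gave the required vote.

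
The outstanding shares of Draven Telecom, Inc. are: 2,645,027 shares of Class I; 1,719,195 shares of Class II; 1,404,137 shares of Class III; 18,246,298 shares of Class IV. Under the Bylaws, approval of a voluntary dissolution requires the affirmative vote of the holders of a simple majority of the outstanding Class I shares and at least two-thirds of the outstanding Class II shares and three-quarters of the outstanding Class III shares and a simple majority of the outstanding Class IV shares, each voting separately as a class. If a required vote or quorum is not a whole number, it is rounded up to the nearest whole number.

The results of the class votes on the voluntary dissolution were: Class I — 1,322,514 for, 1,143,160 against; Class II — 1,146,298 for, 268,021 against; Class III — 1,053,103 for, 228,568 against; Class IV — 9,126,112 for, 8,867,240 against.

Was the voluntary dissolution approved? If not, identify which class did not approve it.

Class I: a majority of 2645027 is 1322514; 1,322,514 required, 1,322,514 in favor — approved.
Class II: 2/3 of 1719195 = 1146130; 1,146,130 required, 1,146,298 in favor — approved.
Class III: 3/4 of 1404137 = 1053102.75, rounded up to 1053103; 1,053,103 required, 1,053,103 in favor — approved.
Class IV: a majority of 18246298 is 9123150; 9,123,150 required, 9,126,112 in favor — approved.

Approved — every class gave the required vote.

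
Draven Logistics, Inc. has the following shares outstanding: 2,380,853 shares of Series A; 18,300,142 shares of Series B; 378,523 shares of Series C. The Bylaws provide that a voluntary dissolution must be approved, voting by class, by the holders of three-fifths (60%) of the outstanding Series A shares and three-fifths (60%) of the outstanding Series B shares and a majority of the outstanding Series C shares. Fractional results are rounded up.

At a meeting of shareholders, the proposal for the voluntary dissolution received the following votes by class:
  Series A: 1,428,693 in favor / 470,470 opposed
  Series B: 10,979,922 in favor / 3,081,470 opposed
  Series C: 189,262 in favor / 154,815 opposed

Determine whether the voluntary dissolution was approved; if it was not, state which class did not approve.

Series A: 3/5 of 2380853 = 1428511.80, rounded up to 1428512; 1,428,512 required, 1,428,693 in favor — approved.
Series B: 3/5 of 18300142 = 10980085.20, rounded up to 10980086; 10,980,086 required, 10,979,922 in favor — not approved.
Series C: a majority of 378523 is 189262; 189,262 required, 189,262 in favor — approved.

Not approved — the Series B shares did not give the required vote.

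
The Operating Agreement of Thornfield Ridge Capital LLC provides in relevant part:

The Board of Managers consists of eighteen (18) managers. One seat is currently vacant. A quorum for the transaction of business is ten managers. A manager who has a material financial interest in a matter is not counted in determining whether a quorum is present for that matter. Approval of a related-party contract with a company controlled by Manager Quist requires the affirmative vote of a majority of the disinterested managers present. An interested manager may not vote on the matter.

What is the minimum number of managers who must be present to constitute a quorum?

10

The quorum is fixed at 10.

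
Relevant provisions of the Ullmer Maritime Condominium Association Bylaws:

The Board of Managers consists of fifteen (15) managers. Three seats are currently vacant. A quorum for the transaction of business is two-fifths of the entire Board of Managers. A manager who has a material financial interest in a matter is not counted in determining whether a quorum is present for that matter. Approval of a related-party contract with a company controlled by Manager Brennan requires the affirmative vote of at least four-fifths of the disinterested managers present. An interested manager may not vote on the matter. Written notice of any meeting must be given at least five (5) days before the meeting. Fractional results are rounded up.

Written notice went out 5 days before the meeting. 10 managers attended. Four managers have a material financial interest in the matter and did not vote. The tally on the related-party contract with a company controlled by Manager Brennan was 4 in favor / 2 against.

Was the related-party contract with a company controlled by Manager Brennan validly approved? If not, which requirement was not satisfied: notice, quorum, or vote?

Notice: 5 days given; 5 required (5 ≥ 5). Satisfied.
Quorum: 10 present, but the 4 interested managers do not count, leaving 6. Quorum is 6. Satisfied.
Vote: the related-party contract with a company controlled by Manager Brennan requires four-fifths of the disinterested managers present (10 − 4 = 6). 4/5 of 6 = 4.80, rounded up to 5, so 5 affirmative votes are needed; 4 voted in favor. Not satisfied.

Invalid — vote requirement not satisfied.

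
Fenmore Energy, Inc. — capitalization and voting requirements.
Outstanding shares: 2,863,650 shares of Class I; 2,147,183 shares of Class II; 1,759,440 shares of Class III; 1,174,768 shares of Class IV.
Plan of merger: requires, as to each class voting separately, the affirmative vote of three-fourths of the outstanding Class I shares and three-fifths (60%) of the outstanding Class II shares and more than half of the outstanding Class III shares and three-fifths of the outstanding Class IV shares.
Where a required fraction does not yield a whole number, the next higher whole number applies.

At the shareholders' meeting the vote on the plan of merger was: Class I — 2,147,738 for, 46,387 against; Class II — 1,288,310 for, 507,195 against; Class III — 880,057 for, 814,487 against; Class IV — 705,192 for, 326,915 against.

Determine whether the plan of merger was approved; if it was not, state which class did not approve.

Approved — every class gave the required vote.

Class I: 3/4 of 2863650 = 2147737.50, rounded up to 2147738; 2,147,738 required, 2,147,738 in favor — approved.
Class II: 3/5 of 2147183 = 1288309.80, rounded up to 1288310; 1,288,310 required, 1,288,310 in favor — approved.
Class III: a majority of 1759440 is 879721; 879,721 required, 880,057 in favor — approved.
Class IV: 3/5 of 1174768 = 704860.80, rounded up to 704861; 704,861 required, 705,192 in favor — approved.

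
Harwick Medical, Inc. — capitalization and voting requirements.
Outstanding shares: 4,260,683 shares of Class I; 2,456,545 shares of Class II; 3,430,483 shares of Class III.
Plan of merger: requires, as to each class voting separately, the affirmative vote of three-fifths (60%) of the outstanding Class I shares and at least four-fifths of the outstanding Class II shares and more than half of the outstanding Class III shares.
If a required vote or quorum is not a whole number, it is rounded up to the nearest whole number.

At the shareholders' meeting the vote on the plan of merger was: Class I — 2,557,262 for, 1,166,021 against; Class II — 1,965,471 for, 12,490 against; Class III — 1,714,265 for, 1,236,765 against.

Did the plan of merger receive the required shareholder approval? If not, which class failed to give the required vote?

Class I: 3/5 of 4260683 = 2556409.80, rounded up to 2556410; 2,556,410 required, 2,557,262 in favor — approved.
Class II: 4/5 of 2456545 = 1965236; 1,965,236 required, 1,965,471 in favor — approved.
Class III: a majority of 3430483 is 1715242; 1,715,242 required, 1,714,265 in favor — not approved.

Not approved — the Class III shares did not give the required vote.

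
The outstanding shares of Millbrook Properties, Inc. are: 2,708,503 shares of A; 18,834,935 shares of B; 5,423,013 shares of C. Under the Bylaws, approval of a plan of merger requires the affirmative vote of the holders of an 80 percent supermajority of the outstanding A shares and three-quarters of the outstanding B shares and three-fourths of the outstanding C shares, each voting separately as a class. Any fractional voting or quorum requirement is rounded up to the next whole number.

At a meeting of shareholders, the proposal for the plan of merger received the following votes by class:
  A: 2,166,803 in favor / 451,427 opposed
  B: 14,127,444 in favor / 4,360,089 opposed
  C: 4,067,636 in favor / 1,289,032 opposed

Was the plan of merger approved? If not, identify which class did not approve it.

Approved — every class gave the required vote.

A: 4/5 of 2708503 = 2166802.40, rounded up to 2166803; 2,166,803 required, 2,166,803 in favor — approved.
B: 3/4 of 18834935 = 14126201.25, rounded up to 14126202; 14,126,202 required, 14,127,444 in favor — approved.
C: 3/4 of 5423013 = 4067259.75, rounded up to 4067260; 4,067,260 required, 4,067,636 in favor — approved.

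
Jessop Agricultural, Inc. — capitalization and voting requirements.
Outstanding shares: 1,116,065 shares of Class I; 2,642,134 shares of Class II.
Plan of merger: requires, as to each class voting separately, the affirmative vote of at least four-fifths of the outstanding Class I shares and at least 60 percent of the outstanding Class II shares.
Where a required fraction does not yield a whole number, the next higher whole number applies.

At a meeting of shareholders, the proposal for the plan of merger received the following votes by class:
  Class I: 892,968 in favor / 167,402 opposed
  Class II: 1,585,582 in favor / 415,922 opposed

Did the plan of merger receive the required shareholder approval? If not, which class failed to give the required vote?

Class I: 4/5 of 1116065 = 892852; 892,852 required, 892,968 in favor — approved.
Class II: 3/5 of 2642134 = 1585280.40, rounded up to 1585281; 1,585,281 required, 1,585,582 in favor — approved.

Approved — every class gave the required vote.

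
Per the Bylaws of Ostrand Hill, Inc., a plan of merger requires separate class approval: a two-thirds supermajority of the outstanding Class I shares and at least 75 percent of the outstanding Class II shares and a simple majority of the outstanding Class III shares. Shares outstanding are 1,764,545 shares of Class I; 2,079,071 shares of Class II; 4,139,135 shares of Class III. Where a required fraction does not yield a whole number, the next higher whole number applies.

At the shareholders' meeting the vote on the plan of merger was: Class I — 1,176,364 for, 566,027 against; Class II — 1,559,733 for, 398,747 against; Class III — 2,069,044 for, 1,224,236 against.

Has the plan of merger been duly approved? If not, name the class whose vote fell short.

Class I: 2/3 of 1764545 = 1176363.33, rounded up to 1176364; 1,176,364 required, 1,176,364 in favor — approved.
Class II: 3/4 of 2079071 = 1559303.25, rounded up to 1559304; 1,559,304 required, 1,559,733 in favor — approved.
Class III: a majority of 4139135 is 2069568; 2,069,568 required, 2,069,044 in favor — not approved.

Not approved — the Class III shares did not give the required vote.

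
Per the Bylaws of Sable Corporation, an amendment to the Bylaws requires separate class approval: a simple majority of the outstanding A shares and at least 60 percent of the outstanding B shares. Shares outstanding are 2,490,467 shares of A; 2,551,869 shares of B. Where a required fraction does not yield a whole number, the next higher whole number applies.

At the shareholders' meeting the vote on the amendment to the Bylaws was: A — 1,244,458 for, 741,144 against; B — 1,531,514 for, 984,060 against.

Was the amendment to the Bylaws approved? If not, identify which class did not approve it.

A: a majority of 2490467 is 1245234; 1,245,234 required, 1,244,458 in favor — not approved.
B: 3/5 of 2551869 = 1531121.40, rounded up to 1531122; 1,531,122 required, 1,531,514 in favor — approved.

Not approved — the A shares did not give the required vote.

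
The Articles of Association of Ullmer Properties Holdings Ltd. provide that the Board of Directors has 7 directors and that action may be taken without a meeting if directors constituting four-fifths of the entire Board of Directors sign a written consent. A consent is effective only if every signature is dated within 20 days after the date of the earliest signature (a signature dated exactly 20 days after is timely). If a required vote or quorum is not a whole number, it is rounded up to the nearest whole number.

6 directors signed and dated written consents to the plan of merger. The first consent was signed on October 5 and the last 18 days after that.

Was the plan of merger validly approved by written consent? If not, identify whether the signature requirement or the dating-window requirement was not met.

Signatures required: four-fifths of 7 — 4/5 of 7 = 5.60, rounded up to 6, so 6 needed; 6 signed. Sufficient.
Dating window: the latest signature is 18 days after the earliest; the limit is 20 days. Within the window.

Effective — both the signature and dating-window requirements are satisfied.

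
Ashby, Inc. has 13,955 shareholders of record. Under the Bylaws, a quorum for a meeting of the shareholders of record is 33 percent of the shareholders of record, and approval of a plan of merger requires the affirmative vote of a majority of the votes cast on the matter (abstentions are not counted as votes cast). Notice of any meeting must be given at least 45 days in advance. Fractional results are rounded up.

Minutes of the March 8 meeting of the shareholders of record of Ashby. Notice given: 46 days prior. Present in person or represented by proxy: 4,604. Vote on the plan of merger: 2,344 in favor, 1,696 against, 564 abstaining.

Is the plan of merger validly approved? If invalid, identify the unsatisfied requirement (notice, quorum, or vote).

Invalid — quorum requirement not satisfied.

Notice: 46 days given; 45 required. Satisfied.
Quorum: 33% of 13,955 = 4,605.15, rounded up to 4,606; 4,604 present. Not satisfied.
Vote: requires a majority of the votes cast (4,604 − 564 abstaining = 4,040); a majority of 4040 is 2021, so 2,021 needed; 2,344 in favor. Satisfied.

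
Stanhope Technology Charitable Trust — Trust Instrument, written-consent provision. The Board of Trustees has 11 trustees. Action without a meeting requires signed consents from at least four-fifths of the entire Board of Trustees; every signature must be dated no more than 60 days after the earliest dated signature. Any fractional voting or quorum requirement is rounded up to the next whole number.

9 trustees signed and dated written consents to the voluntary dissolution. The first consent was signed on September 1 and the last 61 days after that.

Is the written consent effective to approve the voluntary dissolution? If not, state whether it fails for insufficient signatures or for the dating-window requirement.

Not effective — dating-window requirement not satisfied.

Signatures required: at least four-fifths of 11 — 4/5 of 11 = 8.80, rounded up to 9, so 9 needed; 9 signed. Sufficient.
Dating window: the latest signature is 61 days after the earliest; the limit is 60 days. Outside the window.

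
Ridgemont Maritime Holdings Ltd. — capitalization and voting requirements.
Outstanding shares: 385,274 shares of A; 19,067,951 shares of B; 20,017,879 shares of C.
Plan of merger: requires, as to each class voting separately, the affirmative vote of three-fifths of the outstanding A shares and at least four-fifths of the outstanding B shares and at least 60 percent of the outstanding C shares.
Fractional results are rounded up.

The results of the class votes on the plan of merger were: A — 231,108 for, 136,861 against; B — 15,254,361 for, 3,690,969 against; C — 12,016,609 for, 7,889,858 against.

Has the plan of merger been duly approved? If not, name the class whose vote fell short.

Not approved — the A shares did not give the required vote.

A: 3/5 of 385274 = 231164.40, rounded up to 231165; 231,165 required, 231,108 in favor — not approved.
B: 4/5 of 19067951 = 15254360.80, rounded up to 15254361; 15,254,361 required, 15,254,361 in favor — approved.
C: 3/5 of 20017879 = 12010727.40, rounded up to 12010728; 12,010,728 required, 12,016,609 in favor — approved.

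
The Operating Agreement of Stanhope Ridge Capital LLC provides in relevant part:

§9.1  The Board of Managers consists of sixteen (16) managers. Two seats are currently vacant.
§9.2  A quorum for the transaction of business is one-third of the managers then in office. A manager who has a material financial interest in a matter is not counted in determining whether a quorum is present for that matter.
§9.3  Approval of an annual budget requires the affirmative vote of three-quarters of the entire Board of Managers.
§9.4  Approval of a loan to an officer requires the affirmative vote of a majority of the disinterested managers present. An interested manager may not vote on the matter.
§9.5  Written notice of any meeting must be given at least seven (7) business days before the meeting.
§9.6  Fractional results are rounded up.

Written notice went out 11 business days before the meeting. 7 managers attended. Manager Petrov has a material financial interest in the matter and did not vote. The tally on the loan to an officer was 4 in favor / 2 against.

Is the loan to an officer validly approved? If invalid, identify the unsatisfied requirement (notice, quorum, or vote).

Valid — all requirements satisfied.

Notice: 11 business days given; 7 required (11 ≥ 7). Satisfied.
Quorum: 7 present, but the 1 interested manager does not count, leaving 6. Quorum is 5. Satisfied.
Vote: the loan to an officer requires a majority of the disinterested managers present (7 − 1 = 6). A majority of 6 is 4, so 4 affirmative votes are needed; 4 voted in favor. Satisfied.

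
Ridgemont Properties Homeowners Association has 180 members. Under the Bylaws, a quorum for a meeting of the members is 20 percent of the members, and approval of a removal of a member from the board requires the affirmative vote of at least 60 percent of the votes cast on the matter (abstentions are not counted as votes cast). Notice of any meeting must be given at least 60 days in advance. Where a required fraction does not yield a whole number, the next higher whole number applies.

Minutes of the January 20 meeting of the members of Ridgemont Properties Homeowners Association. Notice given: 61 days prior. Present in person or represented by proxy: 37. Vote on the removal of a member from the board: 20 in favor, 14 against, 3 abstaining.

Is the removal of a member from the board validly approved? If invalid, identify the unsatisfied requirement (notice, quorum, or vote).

Notice: 61 days given; 60 required. Satisfied.
Quorum: 20% of 180 = 36; 37 present. Satisfied.
Vote: requires three-fifths of the votes cast (37 − 3 abstaining = 34); 3/5 of 34 = 20.40, rounded up to 21, so 21 needed; 20 in favor. Not satisfied.

Invalid — vote requirement not satisfied.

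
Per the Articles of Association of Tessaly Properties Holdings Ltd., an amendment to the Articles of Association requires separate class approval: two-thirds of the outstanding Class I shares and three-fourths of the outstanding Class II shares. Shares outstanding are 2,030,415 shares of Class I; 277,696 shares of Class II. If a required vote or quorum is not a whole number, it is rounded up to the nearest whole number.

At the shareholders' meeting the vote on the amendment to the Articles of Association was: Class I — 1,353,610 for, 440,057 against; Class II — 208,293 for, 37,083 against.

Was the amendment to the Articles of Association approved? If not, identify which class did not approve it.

Class I: 2/3 of 2030415 = 1353610; 1,353,610 required, 1,353,610 in favor — approved.
Class II: 3/4 of 277696 = 208272; 208,272 required, 208,293 in favor — approved.

Approved — every class gave the required vote.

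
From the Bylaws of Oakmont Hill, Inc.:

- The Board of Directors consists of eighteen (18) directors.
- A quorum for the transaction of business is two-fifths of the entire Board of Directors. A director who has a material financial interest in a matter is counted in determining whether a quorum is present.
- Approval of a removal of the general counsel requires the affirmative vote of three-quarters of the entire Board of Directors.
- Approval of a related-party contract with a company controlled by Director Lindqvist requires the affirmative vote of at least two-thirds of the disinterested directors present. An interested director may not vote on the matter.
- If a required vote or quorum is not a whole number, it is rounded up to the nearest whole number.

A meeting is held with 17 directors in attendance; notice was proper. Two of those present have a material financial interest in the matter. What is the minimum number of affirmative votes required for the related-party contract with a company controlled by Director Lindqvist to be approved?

The related-party contract with a company controlled by Director Lindqvist requires two-thirds of the disinterested directors present (17 − 2 = 15).
2/3 of 15 = 10.

10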